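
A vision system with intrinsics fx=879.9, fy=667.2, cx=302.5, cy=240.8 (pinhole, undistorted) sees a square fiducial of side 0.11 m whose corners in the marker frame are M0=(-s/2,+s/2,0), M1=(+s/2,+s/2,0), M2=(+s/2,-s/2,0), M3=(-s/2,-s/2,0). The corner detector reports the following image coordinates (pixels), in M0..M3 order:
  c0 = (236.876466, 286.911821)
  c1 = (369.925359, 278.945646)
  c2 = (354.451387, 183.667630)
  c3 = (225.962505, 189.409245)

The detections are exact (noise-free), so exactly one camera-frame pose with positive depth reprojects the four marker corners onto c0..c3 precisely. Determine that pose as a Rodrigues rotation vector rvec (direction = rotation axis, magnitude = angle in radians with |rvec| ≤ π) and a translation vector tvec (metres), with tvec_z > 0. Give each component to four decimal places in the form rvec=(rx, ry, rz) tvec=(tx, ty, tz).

Intrinsics K: fx=879.9, fy=667.2, cx=302.5, cy=240.8
Marker side s = 0.11 m; corners in marker frame (Z=0):
  M0 = (-0.0550, +0.0550, 0)
  M1 = (+0.0550, +0.0550, 0)
  M2 = (+0.0550, -0.0550, 0)
  M3 = (-0.0550, -0.0550, 0)
Detected image corners:
  c0 = (236.876466, 286.911821) px
  c1 = (369.925359, 278.945646) px
  c2 = (354.451387, 183.667630) px
  c3 = (225.962505, 189.409245) px
Planar DLT: solve 8×8 A·h = b for H (H[2,2]=1):
  H  [+1243.61041 +20.50029 +297.35074]
  H  [-18.47710 +797.35633 +233.80851]
  H  [+0.18593 -0.33577 +1.00000]
B = K⁻¹H; ‖b₁‖=1.365477, ‖b₂‖=1.365477; λ = 2/(‖b₁‖+‖b₂‖) = 0.732345, sign → tz>0 ⇒ λ=+0.732345
r₁ = λ·B[:,0] = (+0.98825,-0.06942,+0.13617); r₂ = λ·B[:,1] = (+0.10160,+0.96396,-0.24590)
r₃ = r₁×r₂ = (-0.11419,+0.25684,+0.95968); SVD([r₁ r₂ r₃]) → R = UVᵀ:
  R  [+0.98825 +0.10160 -0.11419]
  R  [-0.06942 +0.96396 +0.25684]
  R  [+0.13617 -0.24590 +0.95968]
t = (-0.00429, -0.00767, +0.73234) m
tr R = 2.911891; θ = arccos((tr R − 1)/2) = 0.297932 rad = 17.070°
axis k = ((R−Rᵀ)₃₂, (R−Rᵀ)₁₃, (R−Rᵀ)₂₁) / (2 sinθ) = (-0.856327, -0.426431, -0.291309)
rvec = θ·k = (-0.255127, -0.127047, -0.086790)

rvec=(-0.2551, -0.1270, -0.0868) tvec=(-0.0043, -0.0077, 0.7323)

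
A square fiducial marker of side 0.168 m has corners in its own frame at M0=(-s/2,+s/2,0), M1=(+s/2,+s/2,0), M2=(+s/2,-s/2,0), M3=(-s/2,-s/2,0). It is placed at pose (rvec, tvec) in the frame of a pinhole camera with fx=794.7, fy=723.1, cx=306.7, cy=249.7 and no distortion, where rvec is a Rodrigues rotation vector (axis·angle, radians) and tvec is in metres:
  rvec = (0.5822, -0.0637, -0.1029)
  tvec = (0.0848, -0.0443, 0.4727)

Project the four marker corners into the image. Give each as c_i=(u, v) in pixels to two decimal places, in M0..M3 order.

c0=(319.05, 298.85) c1=(573.05, 271.59) c2=(606.03, 41.17) c3=(296.89, 71.57)

Intrinsics K: fx=794.7, fy=723.1, cx=306.7, cy=249.7
Marker side s = 0.168 m; corners in marker frame (Z=0):
  M0 = (-0.0840, +0.0840, 0)
  M1 = (+0.0840, +0.0840, 0)
  M2 = (+0.0840, -0.0840, 0)
  M3 = (-0.0840, -0.0840, 0)
rvec = (0.5822, -0.0637, -0.1029), |rvec| = θ = 0.59465 rad = 34.071°
Rodrigues: sinθ=0.56021, 1−cosθ=0.17165; R = I + sinθ·[k]× + (1−cosθ)·[k]×²:
    [+0.99289 +0.07894 -0.08909]
    [-0.11495 +0.83032 -0.54531]
    [+0.03093 +0.55167 +0.83349]
t = (0.0848, -0.0443, 0.4727) m
M0: Pc = R·M0+t = (+0.00803, +0.03510, +0.51644); u = 794.7·(+0.00803)/0.51644 + 306.7 = 319.0536, v = 723.1·(+0.03510)/0.51644 + 249.7 = 298.8483
M1: Pc = R·M1+t = (+0.17483, +0.01579, +0.52164); u = 794.7·(+0.17483)/0.52164 + 306.7 = 573.0536, v = 723.1·(+0.01579)/0.52164 + 249.7 = 271.5900
M2: Pc = R·M2+t = (+0.16157, -0.12370, +0.42896); u = 794.7·(+0.16157)/0.42896 + 306.7 = 606.0330, v = 723.1·(-0.12370)/0.42896 + 249.7 = 41.1737
M3: Pc = R·M3+t = (-0.00523, -0.10439, +0.42376); u = 794.7·(-0.00523)/0.42376 + 306.7 = 296.8851, v = 723.1·(-0.10439)/0.42376 + 249.7 = 71.5684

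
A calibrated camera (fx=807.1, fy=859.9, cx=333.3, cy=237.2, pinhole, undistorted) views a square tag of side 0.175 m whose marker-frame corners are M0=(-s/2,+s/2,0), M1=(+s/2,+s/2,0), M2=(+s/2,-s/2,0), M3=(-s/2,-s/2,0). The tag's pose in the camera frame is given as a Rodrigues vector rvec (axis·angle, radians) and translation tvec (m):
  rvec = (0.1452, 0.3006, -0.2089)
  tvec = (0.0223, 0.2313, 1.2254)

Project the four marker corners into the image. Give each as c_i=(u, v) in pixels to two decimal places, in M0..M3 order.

c0=(307.90, 463.37) c1=(415.94, 450.79) c2=(390.55, 331.72) c3=(281.92, 349.66)

Intrinsics K: fx=807.1, fy=859.9, cx=333.3, cy=237.2
Marker side s = 0.175 m; corners in marker frame (Z=0):
  M0 = (-0.0875, +0.0875, 0)
  M1 = (+0.0875, +0.0875, 0)
  M2 = (+0.0875, -0.0875, 0)
  M3 = (-0.0875, -0.0875, 0)
rvec = (0.1452, 0.3006, -0.2089), |rvec| = θ = 0.39381 rad = 22.563°
Rodrigues: sinθ=0.38371, 1−cosθ=0.07654; R = I + sinθ·[k]× + (1−cosθ)·[k]×²:
    [+0.93386 +0.22509 +0.27792]
    [-0.18200 +0.96805 -0.17247]
    [-0.30786 +0.11048 +0.94499]
t = (0.0223, 0.2313, 1.2254) m
M0: Pc = R·M0+t = (-0.03972, +0.33193, +1.26201); u = 807.1·(-0.03972)/1.26201 + 333.3 = 307.8989, v = 859.9·(+0.33193)/1.26201 + 237.2 = 463.3690
M1: Pc = R·M1+t = (+0.12371, +0.30008, +1.20813); u = 807.1·(+0.12371)/1.20813 + 333.3 = 415.9440, v = 859.9·(+0.30008)/1.20813 + 237.2 = 450.7853
M2: Pc = R·M2+t = (+0.08432, +0.13067, +1.18879); u = 807.1·(+0.08432)/1.18879 + 333.3 = 390.5454, v = 859.9·(+0.13067)/1.18879 + 237.2 = 331.7187
M3: Pc = R·M3+t = (-0.07911, +0.16252, +1.24267); u = 807.1·(-0.07911)/1.24267 + 333.3 = 281.9204, v = 859.9·(+0.16252)/1.24267 + 237.2 = 349.6603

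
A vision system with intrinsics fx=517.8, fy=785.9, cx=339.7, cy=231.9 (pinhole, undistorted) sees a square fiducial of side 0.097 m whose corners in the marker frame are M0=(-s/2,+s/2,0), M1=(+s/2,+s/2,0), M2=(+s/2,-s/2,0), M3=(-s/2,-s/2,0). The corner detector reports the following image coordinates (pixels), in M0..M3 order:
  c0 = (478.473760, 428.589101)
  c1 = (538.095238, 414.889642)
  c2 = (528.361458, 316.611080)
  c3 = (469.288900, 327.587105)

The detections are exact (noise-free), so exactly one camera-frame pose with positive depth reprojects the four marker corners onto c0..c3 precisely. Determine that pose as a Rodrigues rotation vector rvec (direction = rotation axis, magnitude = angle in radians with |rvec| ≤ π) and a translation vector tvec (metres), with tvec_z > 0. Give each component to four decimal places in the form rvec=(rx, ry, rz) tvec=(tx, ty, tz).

rvec=(-0.1173, -0.2002, -0.1010) tvec=(0.2444, 0.1369, 0.7705)

Intrinsics K: fx=517.8, fy=785.9, cx=339.7, cy=231.9
Marker side s = 0.097 m; corners in marker frame (Z=0):
  M0 = (-0.0485, +0.0485, 0)
  M1 = (+0.0485, +0.0485, 0)
  M2 = (+0.0485, -0.0485, 0)
  M3 = (-0.0485, -0.0485, 0)
Detected image corners:
  c0 = (478.473760, 428.589101) px
  c1 = (538.095238, 414.889642) px
  c2 = (528.361458, 316.611080) px
  c3 = (469.288900, 327.587105) px
Planar DLT: solve 8×8 A·h = b for H (H[2,2]=1):
  H  [+745.12115 +28.29009 +503.90430]
  H  [-28.63472 +975.88086 +371.50766]
  H  [+0.26475 -0.13755 +1.00000]
B = K⁻¹H; ‖b₁‖=1.297793, ‖b₂‖=1.297793; λ = 2/(‖b₁‖+‖b₂‖) = 0.770539, sign → tz>0 ⇒ λ=+0.770539
r₁ = λ·B[:,0] = (+0.97498,-0.08827,+0.20400); r₂ = λ·B[:,1] = (+0.11163,+0.98808,-0.10599)
r₃ = r₁×r₂ = (-0.19221,+0.12611,+0.97322); SVD([r₁ r₂ r₃]) → R = UVᵀ:
  R  [+0.97498 +0.11163 -0.19221]
  R  [-0.08827 +0.98808 +0.12611]
  R  [+0.20400 -0.10599 +0.97322]
t = (+0.24435, +0.13688, +0.77054) m
tr R = 2.936282; θ = arccos((tr R − 1)/2) = 0.253100 rad = 14.502°
axis k = ((R−Rᵀ)₃₂, (R−Rᵀ)₁₃, (R−Rᵀ)₂₁) / (2 sinθ) = (-0.463446, -0.791134, -0.399155)
rvec = θ·k = (-0.117298, -0.200236, -0.101026)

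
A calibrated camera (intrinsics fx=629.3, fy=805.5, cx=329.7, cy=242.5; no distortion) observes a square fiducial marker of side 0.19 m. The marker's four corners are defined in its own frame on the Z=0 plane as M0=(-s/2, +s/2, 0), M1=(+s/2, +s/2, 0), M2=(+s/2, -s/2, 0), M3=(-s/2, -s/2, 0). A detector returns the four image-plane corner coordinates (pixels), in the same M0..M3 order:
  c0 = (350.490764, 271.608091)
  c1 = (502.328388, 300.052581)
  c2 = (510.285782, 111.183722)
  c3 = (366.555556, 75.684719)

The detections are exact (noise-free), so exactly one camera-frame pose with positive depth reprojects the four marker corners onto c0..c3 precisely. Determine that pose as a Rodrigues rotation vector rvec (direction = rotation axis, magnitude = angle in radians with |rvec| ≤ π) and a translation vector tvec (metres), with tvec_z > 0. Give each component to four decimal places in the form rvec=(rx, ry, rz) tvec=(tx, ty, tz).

rvec=(-0.1959, -0.1972, 0.1309) tvec=(0.1268, -0.0521, 0.7632)

Intrinsics K: fx=629.3, fy=805.5, cx=329.7, cy=242.5
Marker side s = 0.19 m; corners in marker frame (Z=0):
  M0 = (-0.0950, +0.0950, 0)
  M1 = (+0.0950, +0.0950, 0)
  M2 = (+0.0950, -0.0950, 0)
  M3 = (-0.0950, -0.0950, 0)
Detected image corners:
  c0 = (350.490764, 271.608091) px
  c1 = (502.328388, 300.052581) px
  c2 = (510.285782, 111.183722) px
  c3 = (366.555556, 75.684719) px
Planar DLT: solve 8×8 A·h = b for H (H[2,2]=1):
  H  [+880.07174 -179.23247 +434.23779]
  H  [+213.83299 +961.10250 +187.53123]
  H  [+0.23775 -0.26941 +1.00000]
B = K⁻¹H; ‖b₁‖=1.310351, ‖b₂‖=1.310351; λ = 2/(‖b₁‖+‖b₂‖) = 0.763154, sign → tz>0 ⇒ λ=+0.763154
r₁ = λ·B[:,0] = (+0.97221,+0.14797,+0.18144); r₂ = λ·B[:,1] = (-0.10964,+0.97247,-0.20560)
r₃ = r₁×r₂ = (-0.20687,+0.18000,+0.96167); SVD([r₁ r₂ r₃]) → R = UVᵀ:
  R  [+0.97221 -0.10964 -0.20687]
  R  [+0.14797 +0.97247 +0.18000]
  R  [+0.18144 -0.20560 +0.96167]
t = (+0.12677, -0.05208, +0.76315) m
tr R = 2.906349; θ = arccos((tr R − 1)/2) = 0.307231 rad = 17.603°
axis k = ((R−Rᵀ)₃₂, (R−Rᵀ)₁₃, (R−Rᵀ)₂₁) / (2 sinθ) = (-0.637522, -0.642006, +0.425905)
rvec = θ·k = (-0.195867, -0.197244, +0.130851)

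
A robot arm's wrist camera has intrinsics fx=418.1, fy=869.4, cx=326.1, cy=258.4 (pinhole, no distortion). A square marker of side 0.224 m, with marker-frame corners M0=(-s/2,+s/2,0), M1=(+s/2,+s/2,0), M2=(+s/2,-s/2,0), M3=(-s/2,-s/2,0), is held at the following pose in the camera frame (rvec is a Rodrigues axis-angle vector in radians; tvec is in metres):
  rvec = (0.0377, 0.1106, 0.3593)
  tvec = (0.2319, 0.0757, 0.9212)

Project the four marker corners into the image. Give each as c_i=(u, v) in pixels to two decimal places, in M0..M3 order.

c0=(365.58, 388.93) c1=(461.65, 467.17) c2=(499.69, 268.45) c3=(401.39, 194.01)

Intrinsics K: fx=418.1, fy=869.4, cx=326.1, cy=258.4
Marker side s = 0.224 m; corners in marker frame (Z=0):
  M0 = (-0.1120, +0.1120, 0)
  M1 = (+0.1120, +0.1120, 0)
  M2 = (+0.1120, -0.1120, 0)
  M3 = (-0.1120, -0.1120, 0)
rvec = (0.0377, 0.1106, 0.3593), |rvec| = θ = 0.37782 rad = 21.648°
Rodrigues: sinθ=0.36890, 1−cosθ=0.07053; R = I + sinθ·[k]× + (1−cosθ)·[k]×²:
    [+0.93017 -0.34875 +0.11468]
    [+0.35287 +0.93551 -0.01718]
    [-0.10129 +0.05644 +0.99325]
t = (0.2319, 0.0757, 0.9212) m
M0: Pc = R·M0+t = (+0.08866, +0.14096, +0.93887); u = 418.1·(+0.08866)/0.93887 + 326.1 = 365.5826, v = 869.4·(+0.14096)/0.93887 + 258.4 = 388.9265
M1: Pc = R·M1+t = (+0.29702, +0.22000, +0.91618); u = 418.1·(+0.29702)/0.91618 + 326.1 = 461.6455, v = 869.4·(+0.22000)/0.91618 + 258.4 = 467.1669
M2: Pc = R·M2+t = (+0.37514, +0.01044, +0.90353); u = 418.1·(+0.37514)/0.90353 + 326.1 = 499.6917, v = 869.4·(+0.01044)/0.90353 + 258.4 = 268.4496
M3: Pc = R·M3+t = (+0.16678, -0.06860, +0.92622); u = 418.1·(+0.16678)/0.92622 + 326.1 = 401.3854, v = 869.4·(-0.06860)/0.92622 + 258.4 = 194.0093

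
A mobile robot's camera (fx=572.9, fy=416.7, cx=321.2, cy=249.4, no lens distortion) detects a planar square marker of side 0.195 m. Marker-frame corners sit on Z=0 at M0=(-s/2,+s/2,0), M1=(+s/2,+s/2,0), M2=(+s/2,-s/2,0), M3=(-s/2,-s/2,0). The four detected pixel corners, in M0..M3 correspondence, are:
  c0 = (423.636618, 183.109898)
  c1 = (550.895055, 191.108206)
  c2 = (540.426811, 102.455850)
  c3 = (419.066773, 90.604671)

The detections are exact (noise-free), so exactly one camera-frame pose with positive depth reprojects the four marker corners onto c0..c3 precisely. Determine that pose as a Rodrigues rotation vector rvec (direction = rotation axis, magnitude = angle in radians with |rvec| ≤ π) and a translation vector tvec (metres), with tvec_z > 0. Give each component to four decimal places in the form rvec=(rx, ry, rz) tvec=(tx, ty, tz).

Intrinsics K: fx=572.9, fy=416.7, cx=321.2, cy=249.4
Marker side s = 0.195 m; corners in marker frame (Z=0):
  M0 = (-0.0975, +0.0975, 0)
  M1 = (+0.0975, +0.0975, 0)
  M2 = (+0.0975, -0.0975, 0)
  M3 = (-0.0975, -0.0975, 0)
Detected image corners:
  c0 = (423.636618, 183.109898) px
  c1 = (550.895055, 191.108206) px
  c2 = (540.426811, 102.455850) px
  c3 = (419.066773, 90.604671) px
Planar DLT: solve 8×8 A·h = b for H (H[2,2]=1):
  H  [+756.25244 -85.93611 +484.90504]
  H  [+86.09333 +427.64633 +140.79859]
  H  [+0.24643 -0.25824 +1.00000]
B = K⁻¹H; ‖b₁‖=1.208745, ‖b₂‖=1.208745; λ = 2/(‖b₁‖+‖b₂‖) = 0.827304, sign → tz>0 ⇒ λ=+0.827304
r₁ = λ·B[:,0] = (+0.97778,+0.04891,+0.20387); r₂ = λ·B[:,1] = (-0.00432,+0.97690,-0.21364)
r₃ = r₁×r₂ = (-0.20961,+0.20801,+0.95540); SVD([r₁ r₂ r₃]) → R = UVᵀ:
  R  [+0.97778 -0.00432 -0.20961]
  R  [+0.04891 +0.97690 +0.20801]
  R  [+0.20387 -0.21364 +0.95540]
t = (+0.23640, -0.21561, +0.82730) m
tr R = 2.910081; θ = arccos((tr R − 1)/2) = 0.301000 rad = 17.246°
axis k = ((R−Rᵀ)₃₂, (R−Rᵀ)₁₃, (R−Rᵀ)₂₁) / (2 sinθ) = (-0.711106, -0.697331, +0.089765)
rvec = θ·k = (-0.214043, -0.209897, +0.027019)

rvec=(-0.2140, -0.2099, 0.0270) tvec=(0.2364, -0.2156, 0.8273)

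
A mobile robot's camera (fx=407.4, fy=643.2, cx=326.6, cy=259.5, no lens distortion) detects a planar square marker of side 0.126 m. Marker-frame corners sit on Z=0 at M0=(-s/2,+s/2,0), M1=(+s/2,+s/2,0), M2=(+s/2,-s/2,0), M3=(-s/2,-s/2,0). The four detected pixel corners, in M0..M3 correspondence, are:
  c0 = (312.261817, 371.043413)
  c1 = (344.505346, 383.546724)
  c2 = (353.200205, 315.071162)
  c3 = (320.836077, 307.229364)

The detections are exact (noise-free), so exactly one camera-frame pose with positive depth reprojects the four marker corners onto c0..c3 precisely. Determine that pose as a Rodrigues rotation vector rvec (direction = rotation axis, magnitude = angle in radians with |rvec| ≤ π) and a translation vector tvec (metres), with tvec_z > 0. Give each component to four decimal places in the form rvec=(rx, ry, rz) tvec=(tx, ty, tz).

Intrinsics K: fx=407.4, fy=643.2, cx=326.6, cy=259.5
Marker side s = 0.126 m; corners in marker frame (Z=0):
  M0 = (-0.0630, +0.0630, 0)
  M1 = (+0.0630, +0.0630, 0)
  M2 = (+0.0630, -0.0630, 0)
  M3 = (-0.0630, -0.0630, 0)
Detected image corners:
  c0 = (312.261817, 371.043413) px
  c1 = (344.505346, 383.546724) px
  c2 = (353.200205, 315.071162) px
  c3 = (320.836077, 307.229364) px
Planar DLT: solve 8×8 A·h = b for H (H[2,2]=1):
  H  [+76.18803 -106.81899 +332.18105]
  H  [-105.83501 +484.69390 +343.80921]
  H  [-0.54161 -0.11514 +1.00000]
B = K⁻¹H; ‖b₁‖=0.825925, ‖b₂‖=0.825925; λ = 2/(‖b₁‖+‖b₂‖) = 1.210764, sign → tz>0 ⇒ λ=+1.210764
r₁ = λ·B[:,0] = (+0.75213,+0.06534,-0.65576); r₂ = λ·B[:,1] = (-0.20570,+0.96863,-0.13941)
r₃ = r₁×r₂ = (+0.62609,+0.23974,+0.74198); SVD([r₁ r₂ r₃]) → R = UVᵀ:
  R  [+0.75213 -0.20570 +0.62609]
  R  [+0.06534 +0.96863 +0.23974]
  R  [-0.65576 -0.13941 +0.74198]
t = (+0.01659, +0.15870, +1.21076) m
tr R = 2.462749; θ = arccos((tr R − 1)/2) = 0.750461 rad = 42.998°
axis k = ((R−Rᵀ)₃₂, (R−Rᵀ)₁₃, (R−Rᵀ)₂₁) / (2 sinθ) = (-0.277979, +0.939807, +0.198720)
rvec = θ·k = (-0.208613, +0.705289, +0.149132)

rvec=(-0.2086, 0.7053, 0.1491) tvec=(0.0166, 0.1587, 1.2108)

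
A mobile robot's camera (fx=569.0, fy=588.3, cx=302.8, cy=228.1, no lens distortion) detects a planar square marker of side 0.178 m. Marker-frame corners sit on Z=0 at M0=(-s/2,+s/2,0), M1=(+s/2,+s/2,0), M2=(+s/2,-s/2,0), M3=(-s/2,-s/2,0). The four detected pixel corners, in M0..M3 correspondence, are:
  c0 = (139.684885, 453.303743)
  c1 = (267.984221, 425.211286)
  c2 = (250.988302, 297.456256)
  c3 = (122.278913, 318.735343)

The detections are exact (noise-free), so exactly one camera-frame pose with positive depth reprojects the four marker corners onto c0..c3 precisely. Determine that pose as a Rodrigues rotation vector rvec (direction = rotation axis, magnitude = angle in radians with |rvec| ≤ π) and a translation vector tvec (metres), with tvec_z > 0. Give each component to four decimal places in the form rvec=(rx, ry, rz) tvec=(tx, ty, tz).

rvec=(-0.0323, -0.2293, -0.1359) tvec=(-0.1479, 0.1960, 0.7944)

Intrinsics K: fx=569.0, fy=588.3, cx=302.8, cy=228.1
Marker side s = 0.178 m; corners in marker frame (Z=0):
  M0 = (-0.0890, +0.0890, 0)
  M1 = (+0.0890, +0.0890, 0)
  M2 = (+0.0890, -0.0890, 0)
  M3 = (-0.0890, -0.0890, 0)
Detected image corners:
  c0 = (139.684885, 453.303743) px
  c1 = (267.984221, 425.211286) px
  c2 = (250.988302, 297.456256) px
  c3 = (122.278913, 318.735343) px
Planar DLT: solve 8×8 A·h = b for H (H[2,2]=1):
  H  [+778.15497 +92.57983 +196.86494]
  H  [-31.04768 +728.66893 +373.24000]
  H  [+0.28795 -0.02062 +1.00000]
B = K⁻¹H; ‖b₁‖=1.258804, ‖b₂‖=1.258804; λ = 2/(‖b₁‖+‖b₂‖) = 0.794405, sign → tz>0 ⇒ λ=+0.794405
r₁ = λ·B[:,0] = (+0.96468,-0.13062,+0.22875); r₂ = λ·B[:,1] = (+0.13797,+0.99030,-0.01638)
r₃ = r₁×r₂ = (-0.22439,+0.04736,+0.97335); SVD([r₁ r₂ r₃]) → R = UVᵀ:
  R  [+0.96468 +0.13797 -0.22439]
  R  [-0.13062 +0.99030 +0.04736]
  R  [+0.22875 -0.01638 +0.97335]
t = (-0.14790, +0.19599, +0.79440) m
tr R = 2.928330; θ = arccos((tr R − 1)/2) = 0.268518 rad = 15.385°
axis k = ((R−Rᵀ)₃₂, (R−Rᵀ)₁₃, (R−Rᵀ)₂₁) / (2 sinθ) = (-0.120125, -0.854014, -0.506192)
rvec = θ·k = (-0.032256, -0.229318, -0.135922)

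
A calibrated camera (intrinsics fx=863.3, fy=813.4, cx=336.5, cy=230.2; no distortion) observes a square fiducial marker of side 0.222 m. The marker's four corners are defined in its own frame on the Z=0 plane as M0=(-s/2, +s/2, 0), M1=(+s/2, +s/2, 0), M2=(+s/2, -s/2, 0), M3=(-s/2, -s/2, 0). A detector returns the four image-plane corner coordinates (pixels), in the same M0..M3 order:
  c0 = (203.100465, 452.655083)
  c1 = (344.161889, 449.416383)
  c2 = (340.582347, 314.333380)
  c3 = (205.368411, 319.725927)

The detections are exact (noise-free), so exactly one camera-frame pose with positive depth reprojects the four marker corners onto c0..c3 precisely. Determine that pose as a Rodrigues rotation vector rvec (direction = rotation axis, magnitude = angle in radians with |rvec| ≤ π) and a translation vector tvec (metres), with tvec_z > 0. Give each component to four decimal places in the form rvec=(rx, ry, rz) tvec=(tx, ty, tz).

rvec=(-0.2616, 0.1140, -0.0389) tvec=(-0.1010, 0.2562, 1.3671)

Intrinsics K: fx=863.3, fy=813.4, cx=336.5, cy=230.2
Marker side s = 0.222 m; corners in marker frame (Z=0):
  M0 = (-0.1110, +0.1110, 0)
  M1 = (+0.1110, +0.1110, 0)
  M2 = (+0.1110, -0.1110, 0)
  M3 = (-0.1110, -0.1110, 0)
Detected image corners:
  c0 = (203.100465, 452.655083) px
  c1 = (344.161889, 449.416383) px
  c2 = (340.582347, 314.333380) px
  c3 = (205.368411, 319.725927) px
Planar DLT: solve 8×8 A·h = b for H (H[2,2]=1):
  H  [+600.50148 -49.17222 +272.69430]
  H  [-49.69976 +530.50468 +382.63613]
  H  [-0.07853 -0.19031 +1.00000]
B = K⁻¹H; ‖b₁‖=0.731465, ‖b₂‖=0.731465; λ = 2/(‖b₁‖+‖b₂‖) = 1.367119, sign → tz>0 ⇒ λ=+1.367119
r₁ = λ·B[:,0] = (+0.99280,-0.05315,-0.10736); r₂ = λ·B[:,1] = (+0.02354,+0.96528,-0.26017)
r₃ = r₁×r₂ = (+0.11746,+0.25577,+0.95958); SVD([r₁ r₂ r₃]) → R = UVᵀ:
  R  [+0.99280 +0.02354 +0.11746]
  R  [-0.05315 +0.96528 +0.25577]
  R  [-0.10736 -0.26017 +0.95958]
t = (-0.10104, +0.25621, +1.36712) m
tr R = 2.917649; θ = arccos((tr R − 1)/2) = 0.287962 rad = 16.499°
axis k = ((R−Rᵀ)₃₂, (R−Rᵀ)₁₃, (R−Rᵀ)₂₁) / (2 sinθ) = (-0.908355, +0.395804, -0.135020)
rvec = θ·k = (-0.261572, +0.113977, -0.038881)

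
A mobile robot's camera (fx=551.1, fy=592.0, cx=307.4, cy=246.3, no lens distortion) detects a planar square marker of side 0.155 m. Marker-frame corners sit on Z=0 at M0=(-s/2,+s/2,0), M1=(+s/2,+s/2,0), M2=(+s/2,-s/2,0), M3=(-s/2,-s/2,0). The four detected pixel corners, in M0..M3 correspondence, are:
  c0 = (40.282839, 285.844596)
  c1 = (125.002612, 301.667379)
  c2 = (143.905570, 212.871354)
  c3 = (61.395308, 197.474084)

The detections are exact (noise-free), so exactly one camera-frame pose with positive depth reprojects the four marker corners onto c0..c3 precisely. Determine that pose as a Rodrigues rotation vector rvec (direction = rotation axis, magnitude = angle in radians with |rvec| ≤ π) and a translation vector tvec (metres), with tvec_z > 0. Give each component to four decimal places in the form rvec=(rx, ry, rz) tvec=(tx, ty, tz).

Intrinsics K: fx=551.1, fy=592.0, cx=307.4, cy=246.3
Marker side s = 0.155 m; corners in marker frame (Z=0):
  M0 = (-0.0775, +0.0775, 0)
  M1 = (+0.0775, +0.0775, 0)
  M2 = (+0.0775, -0.0775, 0)
  M3 = (-0.0775, -0.0775, 0)
Detected image corners:
  c0 = (40.282839, 285.844596) px
  c1 = (125.002612, 301.667379) px
  c2 = (143.905570, 212.871354) px
  c3 = (61.395308, 197.474084) px
Planar DLT: solve 8×8 A·h = b for H (H[2,2]=1):
  H  [+539.27313 -144.89733 +92.77598]
  H  [+100.46469 +528.92120 +248.87786]
  H  [-0.00091 -0.17070 +1.00000]
B = K⁻¹H; ‖b₁‖=0.993711, ‖b₂‖=0.993711; λ = 2/(‖b₁‖+‖b₂‖) = 1.006329, sign → tz>0 ⇒ λ=+1.006329
r₁ = λ·B[:,0] = (+0.98524,+0.17116,-0.00092); r₂ = λ·B[:,1] = (-0.16877,+0.97057,-0.17178)
r₃ = r₁×r₂ = (-0.02851,+0.16940,+0.98513); SVD([r₁ r₂ r₃]) → R = UVᵀ:
  R  [+0.98524 -0.16877 -0.02851]
  R  [+0.17116 +0.97057 +0.16940]
  R  [-0.00092 -0.17178 +0.98513]
t = (-0.39191, +0.00438, +1.00633) m
tr R = 2.940949; θ = arccos((tr R − 1)/2) = 0.243606 rad = 13.958°
axis k = ((R−Rᵀ)₃₂, (R−Rᵀ)₁₃, (R−Rᵀ)₂₁) / (2 sinθ) = (-0.707246, -0.057207, +0.704649)
rvec = θ·k = (-0.172289, -0.013936, +0.171657)

rvec=(-0.1723, -0.0139, 0.1717) tvec=(-0.3919, 0.0044, 1.0063)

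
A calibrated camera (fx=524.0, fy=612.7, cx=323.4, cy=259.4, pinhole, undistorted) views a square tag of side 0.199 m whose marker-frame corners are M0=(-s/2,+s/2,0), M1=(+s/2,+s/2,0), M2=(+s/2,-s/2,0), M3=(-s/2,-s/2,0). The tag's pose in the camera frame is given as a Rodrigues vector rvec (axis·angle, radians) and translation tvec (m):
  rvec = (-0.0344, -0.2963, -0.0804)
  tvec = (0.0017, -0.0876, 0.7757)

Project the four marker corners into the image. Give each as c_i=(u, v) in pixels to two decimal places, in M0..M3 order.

Intrinsics K: fx=524.0, fy=612.7, cx=323.4, cy=259.4
Marker side s = 0.199 m; corners in marker frame (Z=0):
  M0 = (-0.0995, +0.0995, 0)
  M1 = (+0.0995, +0.0995, 0)
  M2 = (+0.0995, -0.0995, 0)
  M3 = (-0.0995, -0.0995, 0)
rvec = (-0.0344, -0.2963, -0.0804), |rvec| = θ = 0.30894 rad = 17.701°
Rodrigues: sinθ=0.30404, 1−cosθ=0.04734; R = I + sinθ·[k]× + (1−cosθ)·[k]×²:
    [+0.95324 +0.08418 -0.29024]
    [-0.07407 +0.99621 +0.04567]
    [+0.29298 -0.02204 +0.95586]
t = (0.0017, -0.0876, 0.7757) m
M0: Pc = R·M0+t = (-0.08477, +0.01889, +0.74436); u = 524.0·(-0.08477)/0.74436 + 323.4 = 263.7238, v = 612.7·(+0.01889)/0.74436 + 259.4 = 274.9511
M1: Pc = R·M1+t = (+0.10492, +0.00415, +0.80266); u = 524.0·(+0.10492)/0.80266 + 323.4 = 391.8976, v = 612.7·(+0.00415)/0.80266 + 259.4 = 262.5697
M2: Pc = R·M2+t = (+0.08817, -0.19409, +0.80704); u = 524.0·(+0.08817)/0.80704 + 323.4 = 380.6483, v = 612.7·(-0.19409)/0.80704 + 259.4 = 112.0468
M3: Pc = R·M3+t = (-0.10152, -0.17935, +0.74874); u = 524.0·(-0.10152)/0.74874 + 323.4 = 252.3493, v = 612.7·(-0.17935)/0.74874 + 259.4 = 112.6347

c0=(263.72, 274.95) c1=(391.90, 262.57) c2=(380.65, 112.05) c3=(252.35, 112.63)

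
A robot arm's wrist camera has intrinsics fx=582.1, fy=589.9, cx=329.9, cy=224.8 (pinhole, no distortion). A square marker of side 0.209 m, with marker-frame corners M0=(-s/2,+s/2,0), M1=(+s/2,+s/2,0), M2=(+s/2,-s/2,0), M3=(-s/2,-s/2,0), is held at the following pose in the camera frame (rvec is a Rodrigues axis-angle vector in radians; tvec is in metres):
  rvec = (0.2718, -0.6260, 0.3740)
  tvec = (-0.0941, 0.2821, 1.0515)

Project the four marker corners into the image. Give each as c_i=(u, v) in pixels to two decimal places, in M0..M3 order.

c0=(204.41, 430.49) c1=(299.13, 435.15) c2=(344.54, 339.95) c3=(253.07, 322.61)

Intrinsics K: fx=582.1, fy=589.9, cx=329.9, cy=224.8
Marker side s = 0.209 m; corners in marker frame (Z=0):
  M0 = (-0.1045, +0.1045, 0)
  M1 = (+0.1045, +0.1045, 0)
  M2 = (+0.1045, -0.1045, 0)
  M3 = (-0.1045, -0.1045, 0)
rvec = (0.2718, -0.6260, 0.3740), |rvec| = θ = 0.77822 rad = 44.589°
Rodrigues: sinθ=0.70201, 1−cosθ=0.28784; R = I + sinθ·[k]× + (1−cosθ)·[k]×²:
    [+0.74727 -0.41824 -0.51639]
    [+0.25651 +0.89841 -0.35646]
    [+0.61301 +0.13391 +0.77864]
t = (-0.0941, 0.2821, 1.0515) m
M0: Pc = R·M0+t = (-0.21590, +0.34918, +1.00143); u = 582.1·(-0.21590)/1.00143 + 329.9 = 204.4067, v = 589.9·(+0.34918)/1.00143 + 224.8 = 430.4855
M1: Pc = R·M1+t = (-0.05972, +0.40279, +1.12955); u = 582.1·(-0.05972)/1.12955 + 329.9 = 299.1261, v = 589.9·(+0.40279)/1.12955 + 224.8 = 435.1534
M2: Pc = R·M2+t = (+0.02770, +0.21502, +1.10157); u = 582.1·(+0.02770)/1.10157 + 329.9 = 344.5356, v = 589.9·(+0.21502)/1.10157 + 224.8 = 339.9462
M3: Pc = R·M3+t = (-0.12848, +0.16141, +0.97345); u = 582.1·(-0.12848)/0.97345 + 329.9 = 253.0694, v = 589.9·(+0.16141)/0.97345 + 224.8 = 322.6135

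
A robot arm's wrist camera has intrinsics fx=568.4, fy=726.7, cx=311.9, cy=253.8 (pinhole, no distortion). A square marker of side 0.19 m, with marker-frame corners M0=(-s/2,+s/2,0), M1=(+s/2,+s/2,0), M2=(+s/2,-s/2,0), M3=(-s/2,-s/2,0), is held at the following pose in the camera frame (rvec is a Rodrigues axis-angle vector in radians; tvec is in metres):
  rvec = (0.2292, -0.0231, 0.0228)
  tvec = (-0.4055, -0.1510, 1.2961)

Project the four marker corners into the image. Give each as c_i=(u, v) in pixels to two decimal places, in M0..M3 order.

Intrinsics K: fx=568.4, fy=726.7, cx=311.9, cy=253.8
Marker side s = 0.19 m; corners in marker frame (Z=0):
  M0 = (-0.0950, +0.0950, 0)
  M1 = (+0.0950, +0.0950, 0)
  M2 = (+0.0950, -0.0950, 0)
  M3 = (-0.0950, -0.0950, 0)
rvec = (0.2292, -0.0231, 0.0228), |rvec| = θ = 0.23149 rad = 13.263°
Rodrigues: sinθ=0.22942, 1−cosθ=0.02667; R = I + sinθ·[k]× + (1−cosθ)·[k]×²:
    [+0.99948 -0.02523 -0.02029]
    [+0.01996 +0.97359 -0.22742]
    [+0.02550 +0.22690 +0.97359]
t = (-0.4055, -0.1510, 1.2961) m
M0: Pc = R·M0+t = (-0.50285, -0.06041, +1.31523); u = 568.4·(-0.50285)/1.31523 + 311.9 = 94.5861, v = 726.7·(-0.06041)/1.31523 + 253.8 = 220.4246
M1: Pc = R·M1+t = (-0.31295, -0.05661, +1.32008); u = 568.4·(-0.31295)/1.32008 + 311.9 = 177.1511, v = 726.7·(-0.05661)/1.32008 + 253.8 = 222.6350
M2: Pc = R·M2+t = (-0.30815, -0.24159, +1.27697); u = 568.4·(-0.30815)/1.27697 + 311.9 = 174.7359, v = 726.7·(-0.24159)/1.27697 + 253.8 = 116.3125
M3: Pc = R·M3+t = (-0.49805, -0.24539, +1.27212); u = 568.4·(-0.49805)/1.27212 + 311.9 = 89.3638, v = 726.7·(-0.24539)/1.27212 + 253.8 = 113.6224

c0=(94.59, 220.42) c1=(177.15, 222.63) c2=(174.74, 116.31) c3=(89.36, 113.62)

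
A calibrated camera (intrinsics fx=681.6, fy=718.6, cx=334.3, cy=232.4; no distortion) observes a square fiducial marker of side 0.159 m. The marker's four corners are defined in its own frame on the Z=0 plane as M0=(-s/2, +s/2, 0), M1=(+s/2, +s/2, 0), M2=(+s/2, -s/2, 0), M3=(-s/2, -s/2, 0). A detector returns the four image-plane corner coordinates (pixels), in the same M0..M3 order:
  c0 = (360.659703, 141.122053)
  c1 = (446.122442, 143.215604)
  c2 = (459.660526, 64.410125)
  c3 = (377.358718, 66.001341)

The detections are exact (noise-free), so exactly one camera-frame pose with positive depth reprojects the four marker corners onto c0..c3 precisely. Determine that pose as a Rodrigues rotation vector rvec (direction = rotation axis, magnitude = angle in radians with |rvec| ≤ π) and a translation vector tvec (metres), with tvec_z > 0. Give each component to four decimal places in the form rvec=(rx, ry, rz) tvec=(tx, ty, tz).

Intrinsics K: fx=681.6, fy=718.6, cx=334.3, cy=232.4
Marker side s = 0.159 m; corners in marker frame (Z=0):
  M0 = (-0.0795, +0.0795, 0)
  M1 = (+0.0795, +0.0795, 0)
  M2 = (+0.0795, -0.0795, 0)
  M3 = (-0.0795, -0.0795, 0)
Detected image corners:
  c0 = (360.659703, 141.122053) px
  c1 = (446.122442, 143.215604) px
  c2 = (459.660526, 64.410125) px
  c3 = (377.358718, 66.001341) px
Planar DLT: solve 8×8 A·h = b for H (H[2,2]=1):
  H  [+403.97909 -214.94995 +410.12445]
  H  [-29.81164 +453.58478 +102.79373]
  H  [-0.30016 -0.29110 +1.00000]
B = K⁻¹H; ‖b₁‖=0.800411, ‖b₂‖=0.800411; λ = 2/(‖b₁‖+‖b₂‖) = 1.249358, sign → tz>0 ⇒ λ=+1.249358
r₁ = λ·B[:,0] = (+0.92441,+0.06945,-0.37501); r₂ = λ·B[:,1] = (-0.21562,+0.90622,-0.36369)
r₃ = r₁×r₂ = (+0.31459,+0.41706,+0.85270); SVD([r₁ r₂ r₃]) → R = UVᵀ:
  R  [+0.92441 -0.21562 +0.31459]
  R  [+0.06945 +0.90622 +0.41706]
  R  [-0.37501 -0.36369 +0.85270]
t = (+0.13898, -0.22533, +1.24936) m
tr R = 2.683336; θ = arccos((tr R − 1)/2) = 0.570431 rad = 32.683°
axis k = ((R−Rᵀ)₃₂, (R−Rᵀ)₁₃, (R−Rᵀ)₂₁) / (2 sinθ) = (-0.722921, +0.638522, +0.263960)
rvec = θ·k = (-0.412377, +0.364233, +0.150571)

rvec=(-0.4124, 0.3642, 0.1506) tvec=(0.1390, -0.2253, 1.2494)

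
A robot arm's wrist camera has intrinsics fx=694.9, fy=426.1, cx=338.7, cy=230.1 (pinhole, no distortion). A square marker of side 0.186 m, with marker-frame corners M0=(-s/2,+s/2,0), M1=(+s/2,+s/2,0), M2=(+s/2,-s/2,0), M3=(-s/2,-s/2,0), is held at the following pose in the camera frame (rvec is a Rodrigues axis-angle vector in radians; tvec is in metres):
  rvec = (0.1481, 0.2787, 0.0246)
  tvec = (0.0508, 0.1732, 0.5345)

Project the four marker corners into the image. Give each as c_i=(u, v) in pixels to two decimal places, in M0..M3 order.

c0=(291.54, 423.96) c1=(524.49, 449.50) c2=(535.86, 303.56) c3=(290.02, 290.26)

Intrinsics K: fx=694.9, fy=426.1, cx=338.7, cy=230.1
Marker side s = 0.186 m; corners in marker frame (Z=0):
  M0 = (-0.0930, +0.0930, 0)
  M1 = (+0.0930, +0.0930, 0)
  M2 = (+0.0930, -0.0930, 0)
  M3 = (-0.0930, -0.0930, 0)
rvec = (0.1481, 0.2787, 0.0246), |rvec| = θ = 0.31656 rad = 18.138°
Rodrigues: sinθ=0.31130, 1−cosθ=0.04969; R = I + sinθ·[k]× + (1−cosθ)·[k]×²:
    [+0.96119 -0.00373 +0.27587]
    [+0.04466 +0.98882 -0.14224]
    [-0.27226 +0.14904 +0.95061]
t = (0.0508, 0.1732, 0.5345) m
M0: Pc = R·M0+t = (-0.03894, +0.26101, +0.57368); u = 694.9·(-0.03894)/0.57368 + 338.7 = 291.5359, v = 426.1·(+0.26101)/0.57368 + 230.1 = 423.9627
M1: Pc = R·M1+t = (+0.13984, +0.26931, +0.52304); u = 694.9·(+0.13984)/0.52304 + 338.7 = 524.4936, v = 426.1·(+0.26931)/0.52304 + 230.1 = 449.4992
M2: Pc = R·M2+t = (+0.14054, +0.08539, +0.49532); u = 694.9·(+0.14054)/0.49532 + 338.7 = 535.8638, v = 426.1·(+0.08539)/0.49532 + 230.1 = 303.5592
M3: Pc = R·M3+t = (-0.03824, +0.07709, +0.54596); u = 694.9·(-0.03824)/0.54596 + 338.7 = 290.0230, v = 426.1·(+0.07709)/0.54596 + 230.1 = 290.2627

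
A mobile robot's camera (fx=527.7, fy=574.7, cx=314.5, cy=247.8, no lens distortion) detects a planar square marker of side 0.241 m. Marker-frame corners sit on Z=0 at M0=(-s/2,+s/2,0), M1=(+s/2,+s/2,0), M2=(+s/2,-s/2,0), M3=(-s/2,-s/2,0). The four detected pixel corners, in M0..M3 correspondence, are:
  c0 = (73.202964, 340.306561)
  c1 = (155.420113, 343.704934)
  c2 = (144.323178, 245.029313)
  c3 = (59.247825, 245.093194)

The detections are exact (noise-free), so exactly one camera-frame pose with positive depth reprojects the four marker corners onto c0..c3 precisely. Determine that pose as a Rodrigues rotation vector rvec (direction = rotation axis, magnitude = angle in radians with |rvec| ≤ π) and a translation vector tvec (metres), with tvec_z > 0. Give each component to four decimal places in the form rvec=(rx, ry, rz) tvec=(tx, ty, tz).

Intrinsics K: fx=527.7, fy=574.7, cx=314.5, cy=247.8
Marker side s = 0.241 m; corners in marker frame (Z=0):
  M0 = (-0.1205, +0.1205, 0)
  M1 = (+0.1205, +0.1205, 0)
  M2 = (+0.1205, -0.1205, 0)
  M3 = (-0.1205, -0.1205, 0)
Detected image corners:
  c0 = (73.202964, 340.306561) px
  c1 = (155.420113, 343.704934) px
  c2 = (144.323178, 245.029313) px
  c3 = (59.247825, 245.093194) px
Planar DLT: solve 8×8 A·h = b for H (H[2,2]=1):
  H  [+330.64521 +69.84631 +107.41151]
  H  [-37.26830 +450.38541 +294.47857]
  H  [-0.15102 +0.16440 +1.00000]
B = K⁻¹H; ‖b₁‖=0.732322, ‖b₂‖=0.732322; λ = 2/(‖b₁‖+‖b₂‖) = 1.365519, sign → tz>0 ⇒ λ=+1.365519
r₁ = λ·B[:,0] = (+0.97851,+0.00037,-0.20622); r₂ = λ·B[:,1] = (+0.04695,+0.97334,+0.22449)
r₃ = r₁×r₂ = (+0.20080,-0.22935,+0.95241); SVD([r₁ r₂ r₃]) → R = UVᵀ:
  R  [+0.97851 +0.04695 +0.20080]
  R  [+0.00037 +0.97334 -0.22935]
  R  [-0.20622 +0.22449 +0.95241]
t = (-0.53588, +0.11091, +1.36552) m
tr R = 2.904257; θ = arccos((tr R − 1)/2) = 0.310671 rad = 17.800°
axis k = ((R−Rᵀ)₃₂, (R−Rᵀ)₁₃, (R−Rᵀ)₂₁) / (2 sinθ) = (+0.742300, +0.665723, -0.076190)
rvec = θ·k = (+0.230611, +0.206821, -0.023670)

rvec=(0.2306, 0.2068, -0.0237) tvec=(-0.5359, 0.1109, 1.3655)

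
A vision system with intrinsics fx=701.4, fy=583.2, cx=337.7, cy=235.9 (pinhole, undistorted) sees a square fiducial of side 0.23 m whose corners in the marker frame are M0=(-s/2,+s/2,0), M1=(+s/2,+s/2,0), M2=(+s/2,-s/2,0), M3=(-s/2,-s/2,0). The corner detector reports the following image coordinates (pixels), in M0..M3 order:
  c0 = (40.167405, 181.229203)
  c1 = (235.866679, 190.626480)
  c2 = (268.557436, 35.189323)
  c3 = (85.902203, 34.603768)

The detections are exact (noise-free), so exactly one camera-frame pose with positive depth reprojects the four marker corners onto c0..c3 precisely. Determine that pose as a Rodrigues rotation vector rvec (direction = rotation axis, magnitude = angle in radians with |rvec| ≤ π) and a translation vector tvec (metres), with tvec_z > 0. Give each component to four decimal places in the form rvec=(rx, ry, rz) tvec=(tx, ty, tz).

rvec=(-0.2929, 0.1818, 0.0983) tvec=(-0.2059, -0.1750, 0.7938)

Intrinsics K: fx=701.4, fy=583.2, cx=337.7, cy=235.9
Marker side s = 0.23 m; corners in marker frame (Z=0):
  M0 = (-0.1150, +0.1150, 0)
  M1 = (+0.1150, +0.1150, 0)
  M2 = (+0.1150, -0.1150, 0)
  M3 = (-0.1150, -0.1150, 0)
Detected image corners:
  c0 = (40.167405, 181.229203) px
  c1 = (235.866679, 190.626480) px
  c2 = (268.557436, 35.189323) px
  c3 = (85.902203, 34.603768) px
Planar DLT: solve 8×8 A·h = b for H (H[2,2]=1):
  H  [+783.20759 -226.44360 +155.77901]
  H  [-5.80017 +617.48331 +107.30345]
  H  [-0.24210 -0.34997 +1.00000]
B = K⁻¹H; ‖b₁‖=1.259815, ‖b₂‖=1.259815; λ = 2/(‖b₁‖+‖b₂‖) = 0.793768, sign → tz>0 ⇒ λ=+0.793768
r₁ = λ·B[:,0] = (+0.97887,+0.06984,-0.19217); r₂ = λ·B[:,1] = (-0.12251,+0.95280,-0.27780)
r₃ = r₁×r₂ = (+0.16370,+0.29547,+0.94122); SVD([r₁ r₂ r₃]) → R = UVᵀ:
  R  [+0.97887 -0.12251 +0.16370]
  R  [+0.06984 +0.95280 +0.29547]
  R  [-0.19217 -0.27780 +0.94122]
t = (-0.20588, -0.17503, +0.79377) m
tr R = 2.872891; θ = arccos((tr R − 1)/2) = 0.358440 rad = 20.537°
axis k = ((R−Rᵀ)₃₂, (R−Rᵀ)₁₃, (R−Rᵀ)₂₁) / (2 sinθ) = (-0.817054, +0.507211, +0.274152)
rvec = θ·k = (-0.292865, +0.181805, +0.098267)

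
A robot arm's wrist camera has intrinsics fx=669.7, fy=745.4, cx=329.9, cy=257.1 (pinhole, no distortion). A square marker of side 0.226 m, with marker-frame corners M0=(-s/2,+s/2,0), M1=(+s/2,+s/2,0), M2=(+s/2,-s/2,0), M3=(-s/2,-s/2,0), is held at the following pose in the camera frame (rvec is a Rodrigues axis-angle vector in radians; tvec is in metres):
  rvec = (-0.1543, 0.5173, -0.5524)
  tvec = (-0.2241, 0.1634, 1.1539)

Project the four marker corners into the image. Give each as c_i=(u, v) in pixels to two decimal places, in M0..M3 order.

c0=(184.52, 460.42) c1=(273.95, 394.47) c2=(215.62, 261.95) c3=(135.26, 334.93)

Intrinsics K: fx=669.7, fy=745.4, cx=329.9, cy=257.1
Marker side s = 0.226 m; corners in marker frame (Z=0):
  M0 = (-0.1130, +0.1130, 0)
  M1 = (+0.1130, +0.1130, 0)
  M2 = (+0.1130, -0.1130, 0)
  M3 = (-0.1130, -0.1130, 0)
rvec = (-0.1543, 0.5173, -0.5524), |rvec| = θ = 0.77237 rad = 44.253°
Rodrigues: sinθ=0.69783, 1−cosθ=0.28374; R = I + sinθ·[k]× + (1−cosθ)·[k]×²:
    [+0.72758 +0.46113 +0.50792]
    [-0.53706 +0.84354 +0.00349]
    [-0.42684 -0.27532 +0.86140]
t = (-0.2241, 0.1634, 1.1539) m
M0: Pc = R·M0+t = (-0.25421, +0.31941, +1.17102); u = 669.7·(-0.25421)/1.17102 + 329.9 = 184.5191, v = 745.4·(+0.31941)/1.17102 + 257.1 = 460.4151
M1: Pc = R·M1+t = (-0.08978, +0.19803, +1.07456); u = 669.7·(-0.08978)/1.07456 + 329.9 = 273.9488, v = 745.4·(+0.19803)/1.07456 + 257.1 = 394.4716
M2: Pc = R·M2+t = (-0.19399, +0.00739, +1.13678); u = 669.7·(-0.19399)/1.13678 + 329.9 = 215.6162, v = 745.4·(+0.00739)/1.13678 + 257.1 = 261.9475
M3: Pc = R·M3+t = (-0.35842, +0.12877, +1.23324); u = 669.7·(-0.35842)/1.23324 + 329.9 = 135.2615, v = 745.4·(+0.12877)/1.23324 + 257.1 = 334.9300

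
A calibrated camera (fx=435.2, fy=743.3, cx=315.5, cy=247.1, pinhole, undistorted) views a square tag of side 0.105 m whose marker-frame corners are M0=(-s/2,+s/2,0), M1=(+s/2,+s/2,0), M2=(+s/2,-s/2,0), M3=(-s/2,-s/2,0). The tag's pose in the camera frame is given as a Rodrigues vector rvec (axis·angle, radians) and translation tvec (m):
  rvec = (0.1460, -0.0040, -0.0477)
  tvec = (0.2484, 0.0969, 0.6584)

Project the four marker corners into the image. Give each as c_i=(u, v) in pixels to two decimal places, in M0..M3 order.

c0=(445.17, 415.95) c1=(513.69, 410.33) c2=(515.02, 295.65) c3=(444.90, 301.39)

Intrinsics K: fx=435.2, fy=743.3, cx=315.5, cy=247.1
Marker side s = 0.105 m; corners in marker frame (Z=0):
  M0 = (-0.0525, +0.0525, 0)
  M1 = (+0.0525, +0.0525, 0)
  M2 = (+0.0525, -0.0525, 0)
  M3 = (-0.0525, -0.0525, 0)
rvec = (0.1460, -0.0040, -0.0477), |rvec| = θ = 0.15365 rad = 8.803°
Rodrigues: sinθ=0.15304, 1−cosθ=0.01178; R = I + sinθ·[k]× + (1−cosθ)·[k]×²:
    [+0.99886 +0.04722 -0.00746]
    [-0.04780 +0.98823 -0.14533]
    [+0.00051 +0.14552 +0.98935]
t = (0.2484, 0.0969, 0.6584) m
M0: Pc = R·M0+t = (+0.19844, +0.15129, +0.66601); u = 435.2·(+0.19844)/0.66601 + 315.5 = 445.1682, v = 743.3·(+0.15129)/0.66601 + 247.1 = 415.9481
M1: Pc = R·M1+t = (+0.30332, +0.14627, +0.66607); u = 435.2·(+0.30332)/0.66607 + 315.5 = 513.6851, v = 743.3·(+0.14627)/0.66607 + 247.1 = 410.3332
M2: Pc = R·M2+t = (+0.29836, +0.04251, +0.65079); u = 435.2·(+0.29836)/0.65079 + 315.5 = 515.0225, v = 743.3·(+0.04251)/0.65079 + 247.1 = 295.6512
M3: Pc = R·M3+t = (+0.19348, +0.04753, +0.65073); u = 435.2·(+0.19348)/0.65073 + 315.5 = 444.8969, v = 743.3·(+0.04753)/0.65073 + 247.1 = 301.3886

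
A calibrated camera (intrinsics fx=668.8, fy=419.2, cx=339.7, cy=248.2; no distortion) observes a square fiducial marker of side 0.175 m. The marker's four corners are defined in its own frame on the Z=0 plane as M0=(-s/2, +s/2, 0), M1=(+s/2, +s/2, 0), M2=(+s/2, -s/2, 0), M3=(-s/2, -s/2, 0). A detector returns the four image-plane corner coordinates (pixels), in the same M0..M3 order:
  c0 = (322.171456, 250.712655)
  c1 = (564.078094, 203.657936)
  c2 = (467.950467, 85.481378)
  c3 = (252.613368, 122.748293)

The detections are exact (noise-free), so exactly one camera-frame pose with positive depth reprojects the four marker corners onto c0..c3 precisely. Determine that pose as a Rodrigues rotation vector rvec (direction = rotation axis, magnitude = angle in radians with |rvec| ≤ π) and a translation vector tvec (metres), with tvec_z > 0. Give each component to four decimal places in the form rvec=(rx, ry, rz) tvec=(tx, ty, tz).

Intrinsics K: fx=668.8, fy=419.2, cx=339.7, cy=248.2
Marker side s = 0.175 m; corners in marker frame (Z=0):
  M0 = (-0.0875, +0.0875, 0)
  M1 = (+0.0875, +0.0875, 0)
  M2 = (+0.0875, -0.0875, 0)
  M3 = (-0.0875, -0.0875, 0)
Detected image corners:
  c0 = (322.171456, 250.712655) px
  c1 = (564.078094, 203.657936) px
  c2 = (467.950467, 85.481378) px
  c3 = (252.613368, 122.748293) px
Planar DLT: solve 8×8 A·h = b for H (H[2,2]=1):
  H  [+1382.61528 +178.57306 +401.05067]
  H  [-205.67110 +580.64025 +161.30807]
  H  [+0.20189 -0.73725 +1.00000]
B = K⁻¹H; ‖b₁‖=2.067207, ‖b₂‖=2.067207; λ = 2/(‖b₁‖+‖b₂‖) = 0.483744, sign → tz>0 ⇒ λ=+0.483744
r₁ = λ·B[:,0] = (+0.95044,-0.29516,+0.09767); r₂ = λ·B[:,1] = (+0.31031,+0.88120,-0.35664)
r₃ = r₁×r₂ = (+0.01920,+0.36927,+0.92912); SVD([r₁ r₂ r₃]) → R = UVᵀ:
  R  [+0.95044 +0.31031 +0.01920]
  R  [-0.29516 +0.88120 +0.36927]
  R  [+0.09767 -0.35664 +0.92912]
t = (+0.04438, -0.10027, +0.48374) m
tr R = 2.760766; θ = arccos((tr R − 1)/2) = 0.494127 rad = 28.311°
axis k = ((R−Rᵀ)₃₂, (R−Rᵀ)₁₃, (R−Rᵀ)₂₁) / (2 sinθ) = (-0.765306, -0.082718, -0.638330)
rvec = θ·k = (-0.378158, -0.040873, -0.315416)

rvec=(-0.3782, -0.0409, -0.3154) tvec=(0.0444, -0.1003, 0.4837)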